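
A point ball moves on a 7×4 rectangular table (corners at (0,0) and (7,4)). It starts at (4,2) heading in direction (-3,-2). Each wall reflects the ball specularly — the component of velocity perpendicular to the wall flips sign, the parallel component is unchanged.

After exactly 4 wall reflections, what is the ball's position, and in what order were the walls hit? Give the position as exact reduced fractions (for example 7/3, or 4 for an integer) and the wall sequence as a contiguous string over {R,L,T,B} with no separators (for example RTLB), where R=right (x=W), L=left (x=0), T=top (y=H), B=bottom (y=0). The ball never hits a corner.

Final position: (7,8/3)
Wall sequence: BLTR

1. t=1 → B at (1,0); v=(-3,2)
2. t=1/3 → L at (0,2/3); v=(3,2)
3. t=5/3 → T at (5,4); v=(3,-2)
4. t=2/3 → R at (7,8/3); v=(-3,-2)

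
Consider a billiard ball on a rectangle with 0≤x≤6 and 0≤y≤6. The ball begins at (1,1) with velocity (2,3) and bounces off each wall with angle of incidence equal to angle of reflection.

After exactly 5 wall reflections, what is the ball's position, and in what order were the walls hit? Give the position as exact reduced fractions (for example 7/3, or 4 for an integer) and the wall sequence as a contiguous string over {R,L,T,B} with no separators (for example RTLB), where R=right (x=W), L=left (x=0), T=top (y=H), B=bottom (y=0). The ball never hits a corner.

Final position: (1/3,6)
Wall sequence: TRBLT

1. t=5/3 → T at (13/3,6); v=(2,-3)
2. t=5/6 → R at (6,7/2); v=(-2,-3)
3. t=7/6 → B at (11/3,0); v=(-2,3)
4. t=11/6 → L at (0,11/2); v=(2,3)
5. t=1/6 → T at (1/3,6); v=(2,-3)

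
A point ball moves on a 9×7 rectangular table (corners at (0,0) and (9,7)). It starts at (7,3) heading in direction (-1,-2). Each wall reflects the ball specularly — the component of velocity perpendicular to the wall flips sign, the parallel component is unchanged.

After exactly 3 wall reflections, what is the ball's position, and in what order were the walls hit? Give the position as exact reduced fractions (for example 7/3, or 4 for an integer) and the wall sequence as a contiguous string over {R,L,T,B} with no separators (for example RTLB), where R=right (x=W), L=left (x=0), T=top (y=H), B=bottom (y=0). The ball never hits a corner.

Final position: (0,3)
Wall sequence: BTL

1. t=3/2 → B at (11/2,0); v=(-1,2)
2. t=7/2 → T at (2,7); v=(-1,-2)
3. t=2 → L at (0,3); v=(1,-2)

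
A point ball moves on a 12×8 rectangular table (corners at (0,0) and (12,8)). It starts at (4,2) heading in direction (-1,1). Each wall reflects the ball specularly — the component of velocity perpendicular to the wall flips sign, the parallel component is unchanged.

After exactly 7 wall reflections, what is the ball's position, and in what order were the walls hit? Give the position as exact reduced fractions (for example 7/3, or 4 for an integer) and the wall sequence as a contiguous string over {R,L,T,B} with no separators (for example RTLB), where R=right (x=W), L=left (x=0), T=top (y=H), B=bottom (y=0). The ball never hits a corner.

1. t=4 → L at (0,6); v=(1,1)
2. t=2 → T at (2,8); v=(1,-1)
3. t=8 → B at (10,0); v=(1,1)
4. t=2 → R at (12,2); v=(-1,1)
5. t=6 → T at (6,8); v=(-1,-1)
6. t=6 → L at (0,2); v=(1,-1)
7. t=2 → B at (2,0); v=(1,1)

Final position: (2,0)
Wall sequence: LTBRTLB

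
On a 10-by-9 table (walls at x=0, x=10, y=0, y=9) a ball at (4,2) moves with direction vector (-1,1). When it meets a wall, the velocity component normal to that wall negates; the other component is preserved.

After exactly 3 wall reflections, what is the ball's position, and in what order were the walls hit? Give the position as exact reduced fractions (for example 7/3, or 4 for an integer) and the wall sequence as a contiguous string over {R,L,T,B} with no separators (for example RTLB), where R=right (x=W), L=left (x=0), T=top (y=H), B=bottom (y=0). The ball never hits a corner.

1. t=4 → L at (0,6); v=(1,1)
2. t=3 → T at (3,9); v=(1,-1)
3. t=7 → R at (10,2); v=(-1,-1)

Final position: (10,2)
Wall sequence: LTR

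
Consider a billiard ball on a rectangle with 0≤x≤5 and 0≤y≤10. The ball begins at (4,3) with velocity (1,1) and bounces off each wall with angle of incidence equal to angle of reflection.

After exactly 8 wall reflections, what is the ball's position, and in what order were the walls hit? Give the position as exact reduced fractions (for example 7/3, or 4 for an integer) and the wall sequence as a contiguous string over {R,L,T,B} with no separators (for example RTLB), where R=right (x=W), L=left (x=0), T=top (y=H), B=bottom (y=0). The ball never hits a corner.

1. t=1 → R at (5,4); v=(-1,1)
2. t=5 → L at (0,9); v=(1,1)
3. t=1 → T at (1,10); v=(1,-1)
4. t=4 → R at (5,6); v=(-1,-1)
5. t=5 → L at (0,1); v=(1,-1)
6. t=1 → B at (1,0); v=(1,1)
7. t=4 → R at (5,4); v=(-1,1)
8. t=5 → L at (0,9); v=(1,1)

Final position: (0,9)
Wall sequence: RLTRLBRL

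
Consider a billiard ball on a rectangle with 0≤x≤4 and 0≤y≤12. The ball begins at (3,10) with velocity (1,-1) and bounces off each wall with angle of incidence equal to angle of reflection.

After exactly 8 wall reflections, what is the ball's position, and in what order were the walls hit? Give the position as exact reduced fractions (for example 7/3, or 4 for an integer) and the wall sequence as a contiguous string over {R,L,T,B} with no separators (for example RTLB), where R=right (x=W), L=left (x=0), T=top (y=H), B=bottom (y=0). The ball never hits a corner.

1. t=1 → R at (4,9); v=(-1,-1)
2. t=4 → L at (0,5); v=(1,-1)
3. t=4 → R at (4,1); v=(-1,-1)
4. t=1 → B at (3,0); v=(-1,1)
5. t=3 → L at (0,3); v=(1,1)
6. t=4 → R at (4,7); v=(-1,1)
7. t=4 → L at (0,11); v=(1,1)
8. t=1 → T at (1,12); v=(1,-1)

Final position: (1,12)
Wall sequence: RLRBLRLT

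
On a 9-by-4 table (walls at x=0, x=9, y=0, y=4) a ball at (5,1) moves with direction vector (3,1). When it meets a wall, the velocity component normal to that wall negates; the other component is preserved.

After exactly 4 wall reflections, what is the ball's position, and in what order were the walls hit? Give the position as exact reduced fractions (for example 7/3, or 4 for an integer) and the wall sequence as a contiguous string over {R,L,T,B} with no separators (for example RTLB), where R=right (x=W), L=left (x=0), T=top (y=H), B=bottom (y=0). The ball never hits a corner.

1. t=4/3 → R at (9,7/3); v=(-3,1)
2. t=5/3 → T at (4,4); v=(-3,-1)
3. t=4/3 → L at (0,8/3); v=(3,-1)
4. t=8/3 → B at (8,0); v=(3,1)

Final position: (8,0)
Wall sequence: RTLB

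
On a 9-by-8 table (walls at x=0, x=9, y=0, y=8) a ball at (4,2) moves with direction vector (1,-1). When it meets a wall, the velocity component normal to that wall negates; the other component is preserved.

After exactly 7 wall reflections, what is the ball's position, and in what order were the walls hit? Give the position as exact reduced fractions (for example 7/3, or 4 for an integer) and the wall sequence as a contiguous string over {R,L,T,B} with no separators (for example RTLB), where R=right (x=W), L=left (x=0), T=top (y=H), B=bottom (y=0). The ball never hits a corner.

Final position: (6,8)
Wall sequence: BRTLBRT

1. t=2 → B at (6,0); v=(1,1)
2. t=3 → R at (9,3); v=(-1,1)
3. t=5 → T at (4,8); v=(-1,-1)
4. t=4 → L at (0,4); v=(1,-1)
5. t=4 → B at (4,0); v=(1,1)
6. t=5 → R at (9,5); v=(-1,1)
7. t=3 → T at (6,8); v=(-1,-1)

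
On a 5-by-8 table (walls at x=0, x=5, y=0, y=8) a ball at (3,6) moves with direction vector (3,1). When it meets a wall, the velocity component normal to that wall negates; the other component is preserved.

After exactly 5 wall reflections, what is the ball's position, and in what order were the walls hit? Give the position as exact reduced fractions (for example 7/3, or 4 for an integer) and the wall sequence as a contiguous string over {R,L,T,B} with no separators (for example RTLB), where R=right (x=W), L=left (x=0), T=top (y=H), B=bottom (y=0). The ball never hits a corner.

Final position: (0,13/3)
Wall sequence: RTLRL

1. t=2/3 → R at (5,20/3); v=(-3,1)
2. t=4/3 → T at (1,8); v=(-3,-1)
3. t=1/3 → L at (0,23/3); v=(3,-1)
4. t=5/3 → R at (5,6); v=(-3,-1)
5. t=5/3 → L at (0,13/3); v=(3,-1)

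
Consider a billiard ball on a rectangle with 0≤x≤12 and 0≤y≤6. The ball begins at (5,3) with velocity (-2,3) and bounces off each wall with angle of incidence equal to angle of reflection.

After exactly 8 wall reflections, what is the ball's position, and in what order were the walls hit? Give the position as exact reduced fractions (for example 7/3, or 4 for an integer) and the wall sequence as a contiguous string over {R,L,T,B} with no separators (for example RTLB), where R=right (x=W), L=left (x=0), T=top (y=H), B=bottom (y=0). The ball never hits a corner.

1. t=1 → T at (3,6); v=(-2,-3)
2. t=3/2 → L at (0,3/2); v=(2,-3)
3. t=1/2 → B at (1,0); v=(2,3)
4. t=2 → T at (5,6); v=(2,-3)
5. t=2 → B at (9,0); v=(2,3)
6. t=3/2 → R at (12,9/2); v=(-2,3)
7. t=1/2 → T at (11,6); v=(-2,-3)
8. t=2 → B at (7,0); v=(-2,3)

Final position: (7,0)
Wall sequence: TLBTBRTB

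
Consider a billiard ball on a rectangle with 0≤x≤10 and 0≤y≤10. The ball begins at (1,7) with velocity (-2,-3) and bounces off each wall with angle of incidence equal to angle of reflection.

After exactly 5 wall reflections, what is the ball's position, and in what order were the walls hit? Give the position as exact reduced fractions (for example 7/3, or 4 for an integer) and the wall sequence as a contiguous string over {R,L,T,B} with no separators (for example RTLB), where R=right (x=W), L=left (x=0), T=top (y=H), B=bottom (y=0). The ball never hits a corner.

Final position: (3,0)
Wall sequence: LBRTB

1. t=1/2 → L at (0,11/2); v=(2,-3)
2. t=11/6 → B at (11/3,0); v=(2,3)
3. t=19/6 → R at (10,19/2); v=(-2,3)
4. t=1/6 → T at (29/3,10); v=(-2,-3)
5. t=10/3 → B at (3,0); v=(-2,3)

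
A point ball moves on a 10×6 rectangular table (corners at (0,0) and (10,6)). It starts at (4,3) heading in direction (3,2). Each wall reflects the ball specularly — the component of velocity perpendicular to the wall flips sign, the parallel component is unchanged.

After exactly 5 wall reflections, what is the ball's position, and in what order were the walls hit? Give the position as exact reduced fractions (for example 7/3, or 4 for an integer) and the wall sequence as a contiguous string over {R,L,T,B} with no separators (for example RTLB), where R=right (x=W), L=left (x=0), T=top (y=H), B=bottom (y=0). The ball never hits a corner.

1. t=3/2 → T at (17/2,6); v=(3,-2)
2. t=1/2 → R at (10,5); v=(-3,-2)
3. t=5/2 → B at (5/2,0); v=(-3,2)
4. t=5/6 → L at (0,5/3); v=(3,2)
5. t=13/6 → T at (13/2,6); v=(3,-2)

Final position: (13/2,6)
Wall sequence: TRBLT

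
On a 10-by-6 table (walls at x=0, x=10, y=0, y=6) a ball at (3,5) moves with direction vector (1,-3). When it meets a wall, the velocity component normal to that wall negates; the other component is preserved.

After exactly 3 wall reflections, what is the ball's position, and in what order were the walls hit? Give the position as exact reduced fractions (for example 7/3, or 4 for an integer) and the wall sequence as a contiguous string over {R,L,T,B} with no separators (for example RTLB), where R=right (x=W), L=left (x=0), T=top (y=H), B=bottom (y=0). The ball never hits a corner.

Final position: (26/3,0)
Wall sequence: BTB

1. t=5/3 → B at (14/3,0); v=(1,3)
2. t=2 → T at (20/3,6); v=(1,-3)
3. t=2 → B at (26/3,0); v=(1,3)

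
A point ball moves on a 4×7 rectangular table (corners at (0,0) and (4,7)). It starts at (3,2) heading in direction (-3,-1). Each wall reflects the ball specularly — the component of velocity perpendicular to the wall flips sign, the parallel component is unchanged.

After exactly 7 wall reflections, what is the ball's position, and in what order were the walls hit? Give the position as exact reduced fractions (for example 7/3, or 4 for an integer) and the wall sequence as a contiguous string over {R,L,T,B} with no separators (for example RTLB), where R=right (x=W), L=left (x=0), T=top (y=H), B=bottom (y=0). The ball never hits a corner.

Final position: (4,17/3)
Wall sequence: LBRLRLR

1. t=1 → L at (0,1); v=(3,-1)
2. t=1 → B at (3,0); v=(3,1)
3. t=1/3 → R at (4,1/3); v=(-3,1)
4. t=4/3 → L at (0,5/3); v=(3,1)
5. t=4/3 → R at (4,3); v=(-3,1)
6. t=4/3 → L at (0,13/3); v=(3,1)
7. t=4/3 → R at (4,17/3); v=(-3,1)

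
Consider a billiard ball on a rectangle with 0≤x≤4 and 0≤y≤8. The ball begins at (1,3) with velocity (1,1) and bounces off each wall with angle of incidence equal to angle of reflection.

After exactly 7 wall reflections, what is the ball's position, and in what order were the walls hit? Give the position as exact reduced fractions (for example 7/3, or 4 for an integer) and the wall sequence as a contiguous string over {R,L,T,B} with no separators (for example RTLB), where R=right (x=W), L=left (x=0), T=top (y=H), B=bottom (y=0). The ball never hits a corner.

Final position: (4,6)
Wall sequence: RTLRBLR

1. t=3 → R at (4,6); v=(-1,1)
2. t=2 → T at (2,8); v=(-1,-1)
3. t=2 → L at (0,6); v=(1,-1)
4. t=4 → R at (4,2); v=(-1,-1)
5. t=2 → B at (2,0); v=(-1,1)
6. t=2 → L at (0,2); v=(1,1)
7. t=4 → R at (4,6); v=(-1,1)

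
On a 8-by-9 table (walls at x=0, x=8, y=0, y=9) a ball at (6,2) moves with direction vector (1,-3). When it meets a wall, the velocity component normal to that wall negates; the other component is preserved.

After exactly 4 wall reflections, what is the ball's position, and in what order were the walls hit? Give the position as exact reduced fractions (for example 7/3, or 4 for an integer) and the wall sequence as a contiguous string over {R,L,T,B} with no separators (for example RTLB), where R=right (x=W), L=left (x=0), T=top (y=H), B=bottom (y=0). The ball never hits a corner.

1. t=2/3 → B at (20/3,0); v=(1,3)
2. t=4/3 → R at (8,4); v=(-1,3)
3. t=5/3 → T at (19/3,9); v=(-1,-3)
4. t=3 → B at (10/3,0); v=(-1,3)

Final position: (10/3,0)
Wall sequence: BRTB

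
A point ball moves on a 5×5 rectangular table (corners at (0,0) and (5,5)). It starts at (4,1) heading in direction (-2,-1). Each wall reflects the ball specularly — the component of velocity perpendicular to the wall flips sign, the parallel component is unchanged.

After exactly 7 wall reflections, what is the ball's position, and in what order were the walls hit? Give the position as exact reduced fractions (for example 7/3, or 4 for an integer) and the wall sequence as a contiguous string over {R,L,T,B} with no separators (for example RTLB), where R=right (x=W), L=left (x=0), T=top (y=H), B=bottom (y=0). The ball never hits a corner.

Final position: (2,0)
Wall sequence: BLRTLRB

1. t=1 → B at (2,0); v=(-2,1)
2. t=1 → L at (0,1); v=(2,1)
3. t=5/2 → R at (5,7/2); v=(-2,1)
4. t=3/2 → T at (2,5); v=(-2,-1)
5. t=1 → L at (0,4); v=(2,-1)
6. t=5/2 → R at (5,3/2); v=(-2,-1)
7. t=3/2 → B at (2,0); v=(-2,1)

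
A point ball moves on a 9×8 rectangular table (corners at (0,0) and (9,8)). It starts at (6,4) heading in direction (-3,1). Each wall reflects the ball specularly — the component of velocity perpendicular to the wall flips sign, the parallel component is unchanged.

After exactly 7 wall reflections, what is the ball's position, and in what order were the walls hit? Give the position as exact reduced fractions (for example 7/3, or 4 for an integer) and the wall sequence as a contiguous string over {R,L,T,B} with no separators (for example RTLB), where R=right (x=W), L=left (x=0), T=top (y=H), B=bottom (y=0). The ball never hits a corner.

1. t=2 → L at (0,6); v=(3,1)
2. t=2 → T at (6,8); v=(3,-1)
3. t=1 → R at (9,7); v=(-3,-1)
4. t=3 → L at (0,4); v=(3,-1)
5. t=3 → R at (9,1); v=(-3,-1)
6. t=1 → B at (6,0); v=(-3,1)
7. t=2 → L at (0,2); v=(3,1)

Final position: (0,2)
Wall sequence: LTRLRBL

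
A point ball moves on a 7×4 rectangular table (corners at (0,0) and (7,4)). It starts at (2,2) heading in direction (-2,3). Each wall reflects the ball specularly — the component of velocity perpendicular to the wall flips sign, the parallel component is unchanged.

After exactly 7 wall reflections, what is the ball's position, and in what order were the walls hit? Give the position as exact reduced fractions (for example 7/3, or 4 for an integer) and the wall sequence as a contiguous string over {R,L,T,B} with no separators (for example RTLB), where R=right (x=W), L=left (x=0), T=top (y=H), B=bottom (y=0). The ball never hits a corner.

1. t=2/3 → T at (2/3,4); v=(-2,-3)
2. t=1/3 → L at (0,3); v=(2,-3)
3. t=1 → B at (2,0); v=(2,3)
4. t=4/3 → T at (14/3,4); v=(2,-3)
5. t=7/6 → R at (7,1/2); v=(-2,-3)
6. t=1/6 → B at (20/3,0); v=(-2,3)
7. t=4/3 → T at (4,4); v=(-2,-3)

Final position: (4,4)
Wall sequence: TLBTRBT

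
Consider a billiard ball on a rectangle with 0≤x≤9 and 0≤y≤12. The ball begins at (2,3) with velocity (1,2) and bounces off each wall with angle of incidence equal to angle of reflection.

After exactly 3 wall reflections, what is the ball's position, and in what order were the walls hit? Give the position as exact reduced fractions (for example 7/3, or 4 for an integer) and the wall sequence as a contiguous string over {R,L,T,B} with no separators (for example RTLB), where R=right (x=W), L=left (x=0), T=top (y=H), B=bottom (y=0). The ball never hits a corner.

Final position: (11/2,0)
Wall sequence: TRB

1. t=9/2 → T at (13/2,12); v=(1,-2)
2. t=5/2 → R at (9,7); v=(-1,-2)
3. t=7/2 → B at (11/2,0); v=(-1,2)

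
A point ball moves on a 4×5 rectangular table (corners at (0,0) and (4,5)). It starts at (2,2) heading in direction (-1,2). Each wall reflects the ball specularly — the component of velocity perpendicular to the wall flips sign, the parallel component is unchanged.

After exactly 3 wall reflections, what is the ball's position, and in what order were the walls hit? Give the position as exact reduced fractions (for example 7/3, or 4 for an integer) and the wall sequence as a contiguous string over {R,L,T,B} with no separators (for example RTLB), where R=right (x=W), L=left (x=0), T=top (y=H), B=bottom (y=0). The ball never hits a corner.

1. t=3/2 → T at (1/2,5); v=(-1,-2)
2. t=1/2 → L at (0,4); v=(1,-2)
3. t=2 → B at (2,0); v=(1,2)

Final position: (2,0)
Wall sequence: TLB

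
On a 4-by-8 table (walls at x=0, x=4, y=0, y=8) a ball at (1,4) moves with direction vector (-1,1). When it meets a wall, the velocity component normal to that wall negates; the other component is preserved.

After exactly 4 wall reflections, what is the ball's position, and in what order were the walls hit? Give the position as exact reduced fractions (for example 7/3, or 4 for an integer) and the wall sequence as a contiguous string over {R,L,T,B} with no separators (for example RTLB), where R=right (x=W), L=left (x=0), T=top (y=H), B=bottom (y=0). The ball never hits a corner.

1. t=1 → L at (0,5); v=(1,1)
2. t=3 → T at (3,8); v=(1,-1)
3. t=1 → R at (4,7); v=(-1,-1)
4. t=4 → L at (0,3); v=(1,-1)

Final position: (0,3)
Wall sequence: LTRL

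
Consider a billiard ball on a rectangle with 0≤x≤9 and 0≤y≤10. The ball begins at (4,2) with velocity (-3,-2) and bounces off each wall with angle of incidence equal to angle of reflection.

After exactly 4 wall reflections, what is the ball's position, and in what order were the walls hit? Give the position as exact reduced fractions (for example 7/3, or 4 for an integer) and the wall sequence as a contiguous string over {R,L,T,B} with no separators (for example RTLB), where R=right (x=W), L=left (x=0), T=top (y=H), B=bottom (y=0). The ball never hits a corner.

Final position: (4,10)
Wall sequence: BLRT

1. t=1 → B at (1,0); v=(-3,2)
2. t=1/3 → L at (0,2/3); v=(3,2)
3. t=3 → R at (9,20/3); v=(-3,2)
4. t=5/3 → T at (4,10); v=(-3,-2)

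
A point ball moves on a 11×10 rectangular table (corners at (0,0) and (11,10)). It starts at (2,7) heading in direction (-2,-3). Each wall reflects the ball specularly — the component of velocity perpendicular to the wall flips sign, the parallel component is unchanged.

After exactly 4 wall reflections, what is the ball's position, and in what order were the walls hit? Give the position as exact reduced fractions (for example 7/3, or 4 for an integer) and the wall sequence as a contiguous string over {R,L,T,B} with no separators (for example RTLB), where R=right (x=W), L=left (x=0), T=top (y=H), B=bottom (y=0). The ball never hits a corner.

1. t=1 → L at (0,4); v=(2,-3)
2. t=4/3 → B at (8/3,0); v=(2,3)
3. t=10/3 → T at (28/3,10); v=(2,-3)
4. t=5/6 → R at (11,15/2); v=(-2,-3)

Final position: (11,15/2)
Wall sequence: LBTR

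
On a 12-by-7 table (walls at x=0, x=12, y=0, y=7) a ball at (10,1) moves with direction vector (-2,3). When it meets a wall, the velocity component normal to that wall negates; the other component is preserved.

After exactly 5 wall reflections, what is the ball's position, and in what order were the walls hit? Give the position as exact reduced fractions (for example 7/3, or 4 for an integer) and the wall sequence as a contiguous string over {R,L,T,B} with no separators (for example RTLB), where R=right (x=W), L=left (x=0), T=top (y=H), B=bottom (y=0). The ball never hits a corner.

1. t=2 → T at (6,7); v=(-2,-3)
2. t=7/3 → B at (4/3,0); v=(-2,3)
3. t=2/3 → L at (0,2); v=(2,3)
4. t=5/3 → T at (10/3,7); v=(2,-3)
5. t=7/3 → B at (8,0); v=(2,3)

Final position: (8,0)
Wall sequence: TBLTB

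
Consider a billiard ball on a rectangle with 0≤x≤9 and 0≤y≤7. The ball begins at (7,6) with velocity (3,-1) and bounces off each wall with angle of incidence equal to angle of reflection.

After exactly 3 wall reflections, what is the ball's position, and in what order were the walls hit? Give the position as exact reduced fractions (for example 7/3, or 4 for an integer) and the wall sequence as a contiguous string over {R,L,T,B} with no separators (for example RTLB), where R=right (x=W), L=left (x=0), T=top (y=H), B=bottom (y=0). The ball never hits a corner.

Final position: (7,0)
Wall sequence: RLB

1. t=2/3 → R at (9,16/3); v=(-3,-1)
2. t=3 → L at (0,7/3); v=(3,-1)
3. t=7/3 → B at (7,0); v=(3,1)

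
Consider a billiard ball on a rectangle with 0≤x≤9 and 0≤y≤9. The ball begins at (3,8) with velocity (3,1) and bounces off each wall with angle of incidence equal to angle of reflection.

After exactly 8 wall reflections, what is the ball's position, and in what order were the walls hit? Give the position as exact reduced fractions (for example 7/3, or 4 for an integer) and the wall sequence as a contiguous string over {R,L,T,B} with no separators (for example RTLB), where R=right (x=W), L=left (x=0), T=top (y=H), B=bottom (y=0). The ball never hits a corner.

Final position: (0,7)
Wall sequence: TRLRBLRL

1. t=1 → T at (6,9); v=(3,-1)
2. t=1 → R at (9,8); v=(-3,-1)
3. t=3 → L at (0,5); v=(3,-1)
4. t=3 → R at (9,2); v=(-3,-1)
5. t=2 → B at (3,0); v=(-3,1)
6. t=1 → L at (0,1); v=(3,1)
7. t=3 → R at (9,4); v=(-3,1)
8. t=3 → L at (0,7); v=(3,1)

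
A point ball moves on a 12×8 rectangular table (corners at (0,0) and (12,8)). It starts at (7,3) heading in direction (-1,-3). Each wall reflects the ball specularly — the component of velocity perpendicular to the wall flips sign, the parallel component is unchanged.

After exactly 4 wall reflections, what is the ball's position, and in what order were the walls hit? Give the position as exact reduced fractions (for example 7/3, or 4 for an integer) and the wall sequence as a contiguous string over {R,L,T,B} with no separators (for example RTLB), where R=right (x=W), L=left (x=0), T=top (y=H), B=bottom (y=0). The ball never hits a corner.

Final position: (0,2)
Wall sequence: BTBL

1. t=1 → B at (6,0); v=(-1,3)
2. t=8/3 → T at (10/3,8); v=(-1,-3)
3. t=8/3 → B at (2/3,0); v=(-1,3)
4. t=2/3 → L at (0,2); v=(1,3)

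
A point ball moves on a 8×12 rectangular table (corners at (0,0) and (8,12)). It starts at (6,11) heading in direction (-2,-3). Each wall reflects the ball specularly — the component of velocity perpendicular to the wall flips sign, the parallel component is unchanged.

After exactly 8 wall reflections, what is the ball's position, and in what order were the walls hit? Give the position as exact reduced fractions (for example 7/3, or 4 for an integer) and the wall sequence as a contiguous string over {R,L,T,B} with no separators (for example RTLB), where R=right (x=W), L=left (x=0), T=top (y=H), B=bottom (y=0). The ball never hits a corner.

Final position: (20/3,12)
Wall sequence: LBRTLBRT

1. t=3 → L at (0,2); v=(2,-3)
2. t=2/3 → B at (4/3,0); v=(2,3)
3. t=10/3 → R at (8,10); v=(-2,3)
4. t=2/3 → T at (20/3,12); v=(-2,-3)
5. t=10/3 → L at (0,2); v=(2,-3)
6. t=2/3 → B at (4/3,0); v=(2,3)
7. t=10/3 → R at (8,10); v=(-2,3)
8. t=2/3 → T at (20/3,12); v=(-2,-3)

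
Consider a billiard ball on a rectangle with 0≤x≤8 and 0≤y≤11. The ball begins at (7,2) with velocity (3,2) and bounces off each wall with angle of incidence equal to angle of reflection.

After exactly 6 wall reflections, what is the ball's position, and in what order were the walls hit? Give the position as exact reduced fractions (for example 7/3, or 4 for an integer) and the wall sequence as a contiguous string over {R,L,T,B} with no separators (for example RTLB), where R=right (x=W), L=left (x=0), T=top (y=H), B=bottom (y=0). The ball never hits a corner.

1. t=1/3 → R at (8,8/3); v=(-3,2)
2. t=8/3 → L at (0,8); v=(3,2)
3. t=3/2 → T at (9/2,11); v=(3,-2)
4. t=7/6 → R at (8,26/3); v=(-3,-2)
5. t=8/3 → L at (0,10/3); v=(3,-2)
6. t=5/3 → B at (5,0); v=(3,2)

Final position: (5,0)
Wall sequence: RLTRLB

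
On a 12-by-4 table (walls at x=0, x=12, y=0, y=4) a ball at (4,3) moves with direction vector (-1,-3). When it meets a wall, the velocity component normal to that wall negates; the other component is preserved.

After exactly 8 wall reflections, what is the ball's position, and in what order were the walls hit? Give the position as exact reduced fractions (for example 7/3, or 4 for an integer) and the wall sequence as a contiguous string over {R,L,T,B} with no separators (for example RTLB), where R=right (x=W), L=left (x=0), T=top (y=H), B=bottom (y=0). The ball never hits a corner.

1. t=1 → B at (3,0); v=(-1,3)
2. t=4/3 → T at (5/3,4); v=(-1,-3)
3. t=4/3 → B at (1/3,0); v=(-1,3)
4. t=1/3 → L at (0,1); v=(1,3)
5. t=1 → T at (1,4); v=(1,-3)
6. t=4/3 → B at (7/3,0); v=(1,3)
7. t=4/3 → T at (11/3,4); v=(1,-3)
8. t=4/3 → B at (5,0); v=(1,3)

Final position: (5,0)
Wall sequence: BTBLTBTB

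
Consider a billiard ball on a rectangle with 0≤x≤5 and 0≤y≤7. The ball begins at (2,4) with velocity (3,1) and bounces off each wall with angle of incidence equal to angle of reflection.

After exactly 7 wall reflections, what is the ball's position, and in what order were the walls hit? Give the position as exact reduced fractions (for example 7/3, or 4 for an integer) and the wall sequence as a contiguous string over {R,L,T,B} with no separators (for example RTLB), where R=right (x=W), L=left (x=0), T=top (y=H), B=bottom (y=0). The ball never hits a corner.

1. t=1 → R at (5,5); v=(-3,1)
2. t=5/3 → L at (0,20/3); v=(3,1)
3. t=1/3 → T at (1,7); v=(3,-1)
4. t=4/3 → R at (5,17/3); v=(-3,-1)
5. t=5/3 → L at (0,4); v=(3,-1)
6. t=5/3 → R at (5,7/3); v=(-3,-1)
7. t=5/3 → L at (0,2/3); v=(3,-1)

Final position: (0,2/3)
Wall sequence: RLTRLRL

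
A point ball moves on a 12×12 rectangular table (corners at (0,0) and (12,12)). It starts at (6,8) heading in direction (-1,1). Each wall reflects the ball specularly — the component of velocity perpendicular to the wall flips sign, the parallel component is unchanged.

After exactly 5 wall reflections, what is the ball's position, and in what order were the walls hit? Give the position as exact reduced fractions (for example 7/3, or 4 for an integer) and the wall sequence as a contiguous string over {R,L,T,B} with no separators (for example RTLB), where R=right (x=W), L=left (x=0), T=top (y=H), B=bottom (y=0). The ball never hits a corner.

1. t=4 → T at (2,12); v=(-1,-1)
2. t=2 → L at (0,10); v=(1,-1)
3. t=10 → B at (10,0); v=(1,1)
4. t=2 → R at (12,2); v=(-1,1)
5. t=10 → T at (2,12); v=(-1,-1)

Final position: (2,12)
Wall sequence: TLBRT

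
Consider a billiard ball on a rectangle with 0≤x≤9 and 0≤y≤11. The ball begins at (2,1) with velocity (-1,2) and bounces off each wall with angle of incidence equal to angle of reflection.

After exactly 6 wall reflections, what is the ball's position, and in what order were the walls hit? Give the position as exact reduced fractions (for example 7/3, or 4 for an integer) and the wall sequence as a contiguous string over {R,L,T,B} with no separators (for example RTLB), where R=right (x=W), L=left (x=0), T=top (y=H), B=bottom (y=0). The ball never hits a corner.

Final position: (0,3)
Wall sequence: LTBRTL

1. t=2 → L at (0,5); v=(1,2)
2. t=3 → T at (3,11); v=(1,-2)
3. t=11/2 → B at (17/2,0); v=(1,2)
4. t=1/2 → R at (9,1); v=(-1,2)
5. t=5 → T at (4,11); v=(-1,-2)
6. t=4 → L at (0,3); v=(1,-2)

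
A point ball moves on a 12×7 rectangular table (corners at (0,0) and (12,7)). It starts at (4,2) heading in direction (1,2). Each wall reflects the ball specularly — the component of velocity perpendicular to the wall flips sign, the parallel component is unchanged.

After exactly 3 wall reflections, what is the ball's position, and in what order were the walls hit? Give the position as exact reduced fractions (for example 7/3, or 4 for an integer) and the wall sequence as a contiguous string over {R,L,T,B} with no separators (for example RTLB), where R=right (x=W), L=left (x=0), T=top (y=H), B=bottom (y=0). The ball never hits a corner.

Final position: (12,4)
Wall sequence: TBR

1. t=5/2 → T at (13/2,7); v=(1,-2)
2. t=7/2 → B at (10,0); v=(1,2)
3. t=2 → R at (12,4); v=(-1,2)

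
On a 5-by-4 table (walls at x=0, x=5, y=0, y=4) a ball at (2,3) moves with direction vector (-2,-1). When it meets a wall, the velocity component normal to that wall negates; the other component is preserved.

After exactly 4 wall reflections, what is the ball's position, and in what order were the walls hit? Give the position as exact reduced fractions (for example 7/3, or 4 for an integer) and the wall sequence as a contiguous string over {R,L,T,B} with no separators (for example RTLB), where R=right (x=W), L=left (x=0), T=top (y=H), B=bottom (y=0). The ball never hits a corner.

1. t=1 → L at (0,2); v=(2,-1)
2. t=2 → B at (4,0); v=(2,1)
3. t=1/2 → R at (5,1/2); v=(-2,1)
4. t=5/2 → L at (0,3); v=(2,1)

Final position: (0,3)
Wall sequence: LBRL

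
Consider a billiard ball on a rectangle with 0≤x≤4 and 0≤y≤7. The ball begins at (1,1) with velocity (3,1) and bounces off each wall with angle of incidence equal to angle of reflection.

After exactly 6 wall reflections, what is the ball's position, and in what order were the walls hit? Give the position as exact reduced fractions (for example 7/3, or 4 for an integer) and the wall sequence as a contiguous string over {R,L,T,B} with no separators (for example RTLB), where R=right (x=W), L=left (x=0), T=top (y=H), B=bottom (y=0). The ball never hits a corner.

Final position: (4,20/3)
Wall sequence: RLRLTR

1. t=1 → R at (4,2); v=(-3,1)
2. t=4/3 → L at (0,10/3); v=(3,1)
3. t=4/3 → R at (4,14/3); v=(-3,1)
4. t=4/3 → L at (0,6); v=(3,1)
5. t=1 → T at (3,7); v=(3,-1)
6. t=1/3 → R at (4,20/3); v=(-3,-1)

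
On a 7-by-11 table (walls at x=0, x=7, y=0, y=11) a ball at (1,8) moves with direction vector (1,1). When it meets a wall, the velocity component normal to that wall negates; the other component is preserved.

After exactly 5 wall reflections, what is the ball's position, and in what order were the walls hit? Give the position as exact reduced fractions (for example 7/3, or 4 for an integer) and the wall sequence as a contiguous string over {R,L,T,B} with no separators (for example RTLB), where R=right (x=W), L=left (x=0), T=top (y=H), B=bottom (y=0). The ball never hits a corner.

Final position: (7,6)
Wall sequence: TRLBR

1. t=3 → T at (4,11); v=(1,-1)
2. t=3 → R at (7,8); v=(-1,-1)
3. t=7 → L at (0,1); v=(1,-1)
4. t=1 → B at (1,0); v=(1,1)
5. t=6 → R at (7,6); v=(-1,1)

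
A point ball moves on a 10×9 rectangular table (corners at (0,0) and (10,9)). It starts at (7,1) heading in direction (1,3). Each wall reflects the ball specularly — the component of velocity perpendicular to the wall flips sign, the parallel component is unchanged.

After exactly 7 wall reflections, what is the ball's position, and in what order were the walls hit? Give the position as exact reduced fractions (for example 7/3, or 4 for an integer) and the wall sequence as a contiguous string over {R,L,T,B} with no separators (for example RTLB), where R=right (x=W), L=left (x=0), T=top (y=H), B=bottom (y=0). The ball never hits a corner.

1. t=8/3 → T at (29/3,9); v=(1,-3)
2. t=1/3 → R at (10,8); v=(-1,-3)
3. t=8/3 → B at (22/3,0); v=(-1,3)
4. t=3 → T at (13/3,9); v=(-1,-3)
5. t=3 → B at (4/3,0); v=(-1,3)
6. t=4/3 → L at (0,4); v=(1,3)
7. t=5/3 → T at (5/3,9); v=(1,-3)

Final position: (5/3,9)
Wall sequence: TRBTBLT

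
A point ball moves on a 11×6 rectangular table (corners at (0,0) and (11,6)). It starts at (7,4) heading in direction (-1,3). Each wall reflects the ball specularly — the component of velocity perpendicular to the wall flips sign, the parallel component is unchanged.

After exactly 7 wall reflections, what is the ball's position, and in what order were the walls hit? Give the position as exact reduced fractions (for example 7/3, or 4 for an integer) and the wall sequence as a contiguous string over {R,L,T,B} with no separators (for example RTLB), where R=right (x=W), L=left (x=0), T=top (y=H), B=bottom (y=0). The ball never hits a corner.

1. t=2/3 → T at (19/3,6); v=(-1,-3)
2. t=2 → B at (13/3,0); v=(-1,3)
3. t=2 → T at (7/3,6); v=(-1,-3)
4. t=2 → B at (1/3,0); v=(-1,3)
5. t=1/3 → L at (0,1); v=(1,3)
6. t=5/3 → T at (5/3,6); v=(1,-3)
7. t=2 → B at (11/3,0); v=(1,3)

Final position: (11/3,0)
Wall sequence: TBTBLTB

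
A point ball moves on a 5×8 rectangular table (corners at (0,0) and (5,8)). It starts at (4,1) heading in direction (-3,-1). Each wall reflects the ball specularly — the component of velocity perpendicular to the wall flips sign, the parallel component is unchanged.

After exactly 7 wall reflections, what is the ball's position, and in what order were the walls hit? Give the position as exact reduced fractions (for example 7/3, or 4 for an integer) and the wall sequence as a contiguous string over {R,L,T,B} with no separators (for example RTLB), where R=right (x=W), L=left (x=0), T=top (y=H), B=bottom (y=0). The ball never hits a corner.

Final position: (3,8)
Wall sequence: BLRLRLT

1. t=1 → B at (1,0); v=(-3,1)
2. t=1/3 → L at (0,1/3); v=(3,1)
3. t=5/3 → R at (5,2); v=(-3,1)
4. t=5/3 → L at (0,11/3); v=(3,1)
5. t=5/3 → R at (5,16/3); v=(-3,1)
6. t=5/3 → L at (0,7); v=(3,1)
7. t=1 → T at (3,8); v=(3,-1)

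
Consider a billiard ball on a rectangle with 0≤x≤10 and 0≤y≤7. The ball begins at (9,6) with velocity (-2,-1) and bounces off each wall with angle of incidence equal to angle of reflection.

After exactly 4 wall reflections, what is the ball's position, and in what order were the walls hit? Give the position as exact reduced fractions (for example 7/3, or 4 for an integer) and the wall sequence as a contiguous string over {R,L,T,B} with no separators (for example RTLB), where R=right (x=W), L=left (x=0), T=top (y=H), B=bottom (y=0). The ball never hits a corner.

Final position: (3,7)
Wall sequence: LBRT

1. t=9/2 → L at (0,3/2); v=(2,-1)
2. t=3/2 → B at (3,0); v=(2,1)
3. t=7/2 → R at (10,7/2); v=(-2,1)
4. t=7/2 → T at (3,7); v=(-2,-1)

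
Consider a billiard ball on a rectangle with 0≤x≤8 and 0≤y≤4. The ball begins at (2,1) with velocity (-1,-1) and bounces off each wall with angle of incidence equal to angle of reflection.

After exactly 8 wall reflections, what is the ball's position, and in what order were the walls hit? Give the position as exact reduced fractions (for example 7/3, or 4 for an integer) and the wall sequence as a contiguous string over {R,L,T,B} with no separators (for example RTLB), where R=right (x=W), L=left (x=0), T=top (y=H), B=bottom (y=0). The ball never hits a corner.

1. t=1 → B at (1,0); v=(-1,1)
2. t=1 → L at (0,1); v=(1,1)
3. t=3 → T at (3,4); v=(1,-1)
4. t=4 → B at (7,0); v=(1,1)
5. t=1 → R at (8,1); v=(-1,1)
6. t=3 → T at (5,4); v=(-1,-1)
7. t=4 → B at (1,0); v=(-1,1)
8. t=1 → L at (0,1); v=(1,1)

Final position: (0,1)
Wall sequence: BLTBRTBL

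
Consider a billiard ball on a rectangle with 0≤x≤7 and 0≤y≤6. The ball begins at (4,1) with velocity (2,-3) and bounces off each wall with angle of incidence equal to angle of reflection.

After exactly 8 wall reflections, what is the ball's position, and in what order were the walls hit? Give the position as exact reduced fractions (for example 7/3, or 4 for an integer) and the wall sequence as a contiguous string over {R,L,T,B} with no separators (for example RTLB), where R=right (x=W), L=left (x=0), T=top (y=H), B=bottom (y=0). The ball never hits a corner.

1. t=1/3 → B at (14/3,0); v=(2,3)
2. t=7/6 → R at (7,7/2); v=(-2,3)
3. t=5/6 → T at (16/3,6); v=(-2,-3)
4. t=2 → B at (4/3,0); v=(-2,3)
5. t=2/3 → L at (0,2); v=(2,3)
6. t=4/3 → T at (8/3,6); v=(2,-3)
7. t=2 → B at (20/3,0); v=(2,3)
8. t=1/6 → R at (7,1/2); v=(-2,3)

Final position: (7,1/2)
Wall sequence: BRTBLTBR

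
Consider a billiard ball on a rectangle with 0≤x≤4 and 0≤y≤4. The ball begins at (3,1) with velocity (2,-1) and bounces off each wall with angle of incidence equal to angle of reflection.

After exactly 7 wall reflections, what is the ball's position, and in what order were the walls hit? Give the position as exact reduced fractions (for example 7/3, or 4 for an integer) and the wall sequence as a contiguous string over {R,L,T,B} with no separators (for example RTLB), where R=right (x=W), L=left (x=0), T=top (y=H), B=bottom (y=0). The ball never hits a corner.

Final position: (4,1/2)
Wall sequence: RBLRTLR

1. t=1/2 → R at (4,1/2); v=(-2,-1)
2. t=1/2 → B at (3,0); v=(-2,1)
3. t=3/2 → L at (0,3/2); v=(2,1)
4. t=2 → R at (4,7/2); v=(-2,1)
5. t=1/2 → T at (3,4); v=(-2,-1)
6. t=3/2 → L at (0,5/2); v=(2,-1)
7. t=2 → R at (4,1/2); v=(-2,-1)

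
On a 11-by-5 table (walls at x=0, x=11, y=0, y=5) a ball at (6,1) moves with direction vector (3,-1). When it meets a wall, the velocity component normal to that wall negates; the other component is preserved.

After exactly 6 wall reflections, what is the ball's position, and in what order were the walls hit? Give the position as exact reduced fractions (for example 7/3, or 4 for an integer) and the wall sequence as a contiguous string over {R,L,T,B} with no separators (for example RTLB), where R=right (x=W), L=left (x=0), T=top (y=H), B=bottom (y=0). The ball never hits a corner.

Final position: (5,0)
Wall sequence: BRLTRB

1. t=1 → B at (9,0); v=(3,1)
2. t=2/3 → R at (11,2/3); v=(-3,1)
3. t=11/3 → L at (0,13/3); v=(3,1)
4. t=2/3 → T at (2,5); v=(3,-1)
5. t=3 → R at (11,2); v=(-3,-1)
6. t=2 → B at (5,0); v=(-3,1)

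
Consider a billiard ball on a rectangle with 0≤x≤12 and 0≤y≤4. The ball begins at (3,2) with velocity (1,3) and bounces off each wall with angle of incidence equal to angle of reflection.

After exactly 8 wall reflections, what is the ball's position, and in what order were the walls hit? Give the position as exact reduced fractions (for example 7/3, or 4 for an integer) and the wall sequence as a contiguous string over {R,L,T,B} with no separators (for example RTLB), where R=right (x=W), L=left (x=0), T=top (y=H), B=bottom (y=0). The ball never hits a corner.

1. t=2/3 → T at (11/3,4); v=(1,-3)
2. t=4/3 → B at (5,0); v=(1,3)
3. t=4/3 → T at (19/3,4); v=(1,-3)
4. t=4/3 → B at (23/3,0); v=(1,3)
5. t=4/3 → T at (9,4); v=(1,-3)
6. t=4/3 → B at (31/3,0); v=(1,3)
7. t=4/3 → T at (35/3,4); v=(1,-3)
8. t=1/3 → R at (12,3); v=(-1,-3)

Final position: (12,3)
Wall sequence: TBTBTBTR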